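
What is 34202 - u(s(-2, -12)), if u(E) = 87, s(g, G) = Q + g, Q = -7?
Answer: 34115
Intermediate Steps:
s(g, G) = -7 + g
34202 - u(s(-2, -12)) = 34202 - 1*87 = 34202 - 87 = 34115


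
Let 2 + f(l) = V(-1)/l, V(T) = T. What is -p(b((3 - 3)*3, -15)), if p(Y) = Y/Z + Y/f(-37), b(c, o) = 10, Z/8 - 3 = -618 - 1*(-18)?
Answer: 883925/174324 ≈ 5.0706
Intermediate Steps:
Z = -4776 (Z = 24 + 8*(-618 - 1*(-18)) = 24 + 8*(-618 + 18) = 24 + 8*(-600) = 24 - 4800 = -4776)
f(l) = -2 - 1/l
p(Y) = -176785*Y/348648 (p(Y) = Y/(-4776) + Y/(-2 - 1/(-37)) = Y*(-1/4776) + Y/(-2 - 1*(-1/37)) = -Y/4776 + Y/(-2 + 1/37) = -Y/4776 + Y/(-73/37) = -Y/4776 + Y*(-37/73) = -Y/4776 - 37*Y/73 = -176785*Y/348648)
-p(b((3 - 3)*3, -15)) = -(-176785)*10/348648 = -1*(-883925/174324) = 883925/174324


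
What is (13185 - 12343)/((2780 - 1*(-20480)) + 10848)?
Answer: 421/17054 ≈ 0.024686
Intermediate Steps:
(13185 - 12343)/((2780 - 1*(-20480)) + 10848) = 842/((2780 + 20480) + 10848) = 842/(23260 + 10848) = 842/34108 = 842*(1/34108) = 421/17054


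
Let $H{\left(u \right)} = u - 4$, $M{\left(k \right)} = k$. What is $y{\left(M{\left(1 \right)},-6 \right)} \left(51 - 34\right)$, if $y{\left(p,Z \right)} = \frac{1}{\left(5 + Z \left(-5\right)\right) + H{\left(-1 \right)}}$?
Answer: $\frac{17}{30} \approx 0.56667$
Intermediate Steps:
$H{\left(u \right)} = -4 + u$
$y{\left(p,Z \right)} = - \frac{1}{5 Z}$ ($y{\left(p,Z \right)} = \frac{1}{\left(5 + Z \left(-5\right)\right) - 5} = \frac{1}{\left(5 - 5 Z\right) - 5} = \frac{1}{\left(-5\right) Z} = - \frac{1}{5 Z}$)
$y{\left(M{\left(1 \right)},-6 \right)} \left(51 - 34\right) = - \frac{1}{5 \left(-6\right)} \left(51 - 34\right) = \left(- \frac{1}{5}\right) \left(- \frac{1}{6}\right) 17 = \frac{1}{30} \cdot 17 = \frac{17}{30}$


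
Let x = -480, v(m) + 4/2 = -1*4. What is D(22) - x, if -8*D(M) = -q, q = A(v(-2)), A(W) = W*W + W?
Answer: 1935/4 ≈ 483.75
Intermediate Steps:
v(m) = -6 (v(m) = -2 - 1*4 = -2 - 4 = -6)
A(W) = W + W² (A(W) = W² + W = W + W²)
q = 30 (q = -6*(1 - 6) = -6*(-5) = 30)
D(M) = 15/4 (D(M) = -(-1)*30/8 = -⅛*(-30) = 15/4)
D(22) - x = 15/4 - 1*(-480) = 15/4 + 480 = 1935/4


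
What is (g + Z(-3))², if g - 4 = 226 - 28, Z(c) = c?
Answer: 39601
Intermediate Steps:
g = 202 (g = 4 + (226 - 28) = 4 + 198 = 202)
(g + Z(-3))² = (202 - 3)² = 199² = 39601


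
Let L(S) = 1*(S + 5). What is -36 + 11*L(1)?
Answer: 30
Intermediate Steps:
L(S) = 5 + S (L(S) = 1*(5 + S) = 5 + S)
-36 + 11*L(1) = -36 + 11*(5 + 1) = -36 + 11*6 = -36 + 66 = 30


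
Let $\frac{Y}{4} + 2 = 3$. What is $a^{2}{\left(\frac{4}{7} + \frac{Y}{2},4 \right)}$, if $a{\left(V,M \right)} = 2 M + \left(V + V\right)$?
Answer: $\frac{8464}{49} \approx 172.73$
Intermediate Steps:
$Y = 4$ ($Y = -8 + 4 \cdot 3 = -8 + 12 = 4$)
$a{\left(V,M \right)} = 2 M + 2 V$
$a^{2}{\left(\frac{4}{7} + \frac{Y}{2},4 \right)} = \left(2 \cdot 4 + 2 \left(\frac{4}{7} + \frac{4}{2}\right)\right)^{2} = \left(8 + 2 \left(4 \cdot \frac{1}{7} + 4 \cdot \frac{1}{2}\right)\right)^{2} = \left(8 + 2 \left(\frac{4}{7} + 2\right)\right)^{2} = \left(8 + 2 \cdot \frac{18}{7}\right)^{2} = \left(8 + \frac{36}{7}\right)^{2} = \left(\frac{92}{7}\right)^{2} = \frac{8464}{49}$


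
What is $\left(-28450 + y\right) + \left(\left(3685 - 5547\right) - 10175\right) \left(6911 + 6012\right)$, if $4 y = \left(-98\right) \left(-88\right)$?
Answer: $-155580445$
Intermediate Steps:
$y = 2156$ ($y = \frac{\left(-98\right) \left(-88\right)}{4} = \frac{1}{4} \cdot 8624 = 2156$)
$\left(-28450 + y\right) + \left(\left(3685 - 5547\right) - 10175\right) \left(6911 + 6012\right) = \left(-28450 + 2156\right) + \left(\left(3685 - 5547\right) - 10175\right) \left(6911 + 6012\right) = -26294 + \left(-1862 - 10175\right) 12923 = -26294 - 155554151 = -155580445$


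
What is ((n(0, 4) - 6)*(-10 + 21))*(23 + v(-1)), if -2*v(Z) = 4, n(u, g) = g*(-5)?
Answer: -6006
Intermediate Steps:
n(u, g) = -5*g
v(Z) = -2 (v(Z) = -½*4 = -2)
((n(0, 4) - 6)*(-10 + 21))*(23 + v(-1)) = ((-5*4 - 6)*(-10 + 21))*(23 - 2) = ((-20 - 6)*11)*21 = -26*11*21 = -286*21 = -6006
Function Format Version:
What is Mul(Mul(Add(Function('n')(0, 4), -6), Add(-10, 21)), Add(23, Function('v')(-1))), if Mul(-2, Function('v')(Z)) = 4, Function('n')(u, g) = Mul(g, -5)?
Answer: -6006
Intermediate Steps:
Function('n')(u, g) = Mul(-5, g)
Function('v')(Z) = -2 (Function('v')(Z) = Mul(Rational(-1, 2), 4) = -2)
Mul(Mul(Add(Function('n')(0, 4), -6), Add(-10, 21)), Add(23, Function('v')(-1))) = Mul(Mul(Add(Mul(-5, 4), -6), Add(-10, 21)), Add(23, -2)) = Mul(Mul(Add(-20, -6), 11), 21) = Mul(Mul(-26, 11), 21) = Mul(-286, 21) = -6006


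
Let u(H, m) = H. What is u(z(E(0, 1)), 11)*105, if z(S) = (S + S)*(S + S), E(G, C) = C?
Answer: 420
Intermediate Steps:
z(S) = 4*S**2 (z(S) = (2*S)*(2*S) = 4*S**2)
u(z(E(0, 1)), 11)*105 = (4*1**2)*105 = (4*1)*105 = 4*105 = 420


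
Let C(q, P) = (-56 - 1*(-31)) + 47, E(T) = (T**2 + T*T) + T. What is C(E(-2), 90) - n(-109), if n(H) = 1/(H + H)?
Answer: 4797/218 ≈ 22.005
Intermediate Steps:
E(T) = T + 2*T**2 (E(T) = (T**2 + T**2) + T = 2*T**2 + T = T + 2*T**2)
n(H) = 1/(2*H)
C(q, P) = 22 (C(q, P) = (-56 + 31) + 47 = -25 + 47 = 22)
C(E(-2), 90) - n(-109) = 22 - 1/(2*(-109)) = 22 - (-1)/(2*109) = 22 - 1*(-1/218) = 22 + 1/218 = 4797/218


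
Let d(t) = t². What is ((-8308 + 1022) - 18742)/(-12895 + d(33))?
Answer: 13014/5903 ≈ 2.2046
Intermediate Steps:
((-8308 + 1022) - 18742)/(-12895 + d(33)) = ((-8308 + 1022) - 18742)/(-12895 + 33²) = (-7286 - 18742)/(-12895 + 1089) = -26028/(-11806) = -26028*(-1/11806) = 13014/5903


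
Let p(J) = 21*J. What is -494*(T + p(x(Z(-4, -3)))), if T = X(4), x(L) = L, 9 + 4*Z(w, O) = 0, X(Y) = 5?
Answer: 41743/2 ≈ 20872.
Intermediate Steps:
Z(w, O) = -9/4 (Z(w, O) = -9/4 + (¼)*0 = -9/4 + 0 = -9/4)
T = 5
-494*(T + p(x(Z(-4, -3)))) = -494*(5 + 21*(-9/4)) = -494*(5 - 189/4) = -494*(-169/4) = 41743/2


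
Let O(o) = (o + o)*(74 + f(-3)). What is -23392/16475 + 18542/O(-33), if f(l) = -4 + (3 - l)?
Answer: -211406861/41319300 ≈ -5.1164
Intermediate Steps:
f(l) = -1 - l
O(o) = 152*o (O(o) = (o + o)*(74 + (-1 - 1*(-3))) = (2*o)*(74 + (-1 + 3)) = (2*o)*(74 + 2) = (2*o)*76 = 152*o)
-23392/16475 + 18542/O(-33) = -23392/16475 + 18542/((152*(-33))) = -23392*1/16475 + 18542/(-5016) = -23392/16475 + 18542*(-1/5016) = -23392/16475 - 9271/2508 = -211406861/41319300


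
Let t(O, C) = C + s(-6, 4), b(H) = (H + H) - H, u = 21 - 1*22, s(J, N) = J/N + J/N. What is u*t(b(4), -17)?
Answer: 20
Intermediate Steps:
s(J, N) = 2*J/N
u = -1 (u = 21 - 22 = -1)
b(H) = H (b(H) = 2*H - H = H)
t(O, C) = -3 + C (t(O, C) = C + 2*(-6)/4 = C + 2*(-6)*(1/4) = C - 3 = -3 + C)
u*t(b(4), -17) = -(-3 - 17) = -1*(-20) = 20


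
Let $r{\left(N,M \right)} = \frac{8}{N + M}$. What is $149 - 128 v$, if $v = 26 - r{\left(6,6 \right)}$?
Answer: $- \frac{9281}{3} \approx -3093.7$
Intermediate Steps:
$r{\left(N,M \right)} = \frac{8}{M + N}$
$v = \frac{76}{3}$ ($v = 26 - \frac{8}{6 + 6} = 26 - \frac{8}{12} = 26 - 8 \cdot \frac{1}{12} = 26 - \frac{2}{3} = \frac{76}{3} \approx 25.333$)
$149 - 128 v = 149 - \frac{9728}{3} = - \frac{9281}{3}$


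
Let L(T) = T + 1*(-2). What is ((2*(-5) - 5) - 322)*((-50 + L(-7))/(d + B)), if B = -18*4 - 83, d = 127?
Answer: -19883/28 ≈ -710.11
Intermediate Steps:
L(T) = -2 + T (L(T) = T - 2 = -2 + T)
B = -155 (B = -72 - 83 = -155)
((2*(-5) - 5) - 322)*((-50 + L(-7))/(d + B)) = ((2*(-5) - 5) - 322)*((-50 + (-2 - 7))/(127 - 155)) = ((-10 - 5) - 322)*((-50 - 9)/(-28)) = (-15 - 322)*(-59*(-1/28)) = -337*59/28 = -19883/28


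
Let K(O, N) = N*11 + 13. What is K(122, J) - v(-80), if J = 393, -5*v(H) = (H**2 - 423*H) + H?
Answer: 12368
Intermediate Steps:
v(H) = -H**2/5 + 422*H/5 (v(H) = -((H**2 - 423*H) + H)/5 = -(H**2 - 422*H)/5 = -H**2/5 + 422*H/5)
K(O, N) = 13 + 11*N (K(O, N) = 11*N + 13 = 13 + 11*N)
K(122, J) - v(-80) = (13 + 11*393) - (-80)*(422 - 1*(-80))/5 = (13 + 4323) - (-80)*(422 + 80)/5 = 4336 - (-80)*502/5 = 4336 - 1*(-8032) = 4336 + 8032 = 12368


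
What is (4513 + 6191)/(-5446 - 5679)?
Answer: -10704/11125 ≈ -0.96216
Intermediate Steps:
(4513 + 6191)/(-5446 - 5679) = 10704/(-11125) = 10704*(-1/11125) = -10704/11125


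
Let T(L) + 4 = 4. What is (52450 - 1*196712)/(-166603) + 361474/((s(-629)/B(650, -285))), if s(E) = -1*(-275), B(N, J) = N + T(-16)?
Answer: 1565790560254/1832633 ≈ 8.5439e+5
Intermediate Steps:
T(L) = 0 (T(L) = -4 + 4 = 0)
B(N, J) = N (B(N, J) = N + 0 = N)
s(E) = 275
(52450 - 1*196712)/(-166603) + 361474/((s(-629)/B(650, -285))) = (52450 - 1*196712)/(-166603) + 361474/((275/650)) = (52450 - 196712)*(-1/166603) + 361474/((275*(1/650))) = -144262*(-1/166603) + 361474/(11/26) = 144262/166603 + 361474*(26/11) = 144262/166603 + 9398324/11 = 1565790560254/1832633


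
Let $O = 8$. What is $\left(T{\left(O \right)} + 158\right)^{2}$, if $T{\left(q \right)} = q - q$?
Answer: $24964$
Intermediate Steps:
$T{\left(q \right)} = 0$
$\left(T{\left(O \right)} + 158\right)^{2} = \left(0 + 158\right)^{2} = 158^{2} = 24964$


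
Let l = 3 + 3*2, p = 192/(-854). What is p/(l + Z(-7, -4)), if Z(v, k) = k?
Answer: -96/2135 ≈ -0.044965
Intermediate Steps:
p = -96/427 (p = 192*(-1/854) = -96/427 ≈ -0.22482)
l = 9 (l = 3 + 6 = 9)
p/(l + Z(-7, -4)) = -96/427/(9 - 4) = -96/427/5 = (1/5)*(-96/427) = -96/2135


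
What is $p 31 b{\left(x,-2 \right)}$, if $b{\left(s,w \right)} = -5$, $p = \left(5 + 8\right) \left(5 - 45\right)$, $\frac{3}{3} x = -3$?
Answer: $80600$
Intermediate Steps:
$x = -3$
$p = -520$ ($p = 13 \left(-40\right) = -520$)
$p 31 b{\left(x,-2 \right)} = \left(-520\right) 31 \left(-5\right) = \left(-16120\right) \left(-5\right) = 80600$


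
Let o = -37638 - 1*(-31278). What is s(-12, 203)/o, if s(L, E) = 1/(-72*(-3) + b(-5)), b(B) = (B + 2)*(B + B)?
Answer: -1/1564560 ≈ -6.3916e-7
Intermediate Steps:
b(B) = 2*B*(2 + B) (b(B) = (2 + B)*(2*B) = 2*B*(2 + B))
s(L, E) = 1/246 (s(L, E) = 1/(-72*(-3) + 2*(-5)*(2 - 5)) = 1/(216 + 2*(-5)*(-3)) = 1/(216 + 30) = 1/246)
o = -6360 (o = -37638 + 31278 = -6360)
s(-12, 203)/o = (1/246)/(-6360) = (1/246)*(-1/6360) = -1/1564560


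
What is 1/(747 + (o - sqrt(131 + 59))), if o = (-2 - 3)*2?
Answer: 737/542979 + sqrt(190)/542979 ≈ 0.0013827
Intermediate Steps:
o = -10 (o = -5*2 = -10)
1/(747 + (o - sqrt(131 + 59))) = 1/(747 + (-10 - sqrt(131 + 59))) = 1/(747 + (-10 - sqrt(190))) = 1/(737 - sqrt(190))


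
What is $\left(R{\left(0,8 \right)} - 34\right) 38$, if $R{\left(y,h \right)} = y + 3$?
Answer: $-1178$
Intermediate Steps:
$R{\left(y,h \right)} = 3 + y$
$\left(R{\left(0,8 \right)} - 34\right) 38 = \left(\left(3 + 0\right) - 34\right) 38 = \left(3 - 34\right) 38 = \left(-31\right) 38 = -1178$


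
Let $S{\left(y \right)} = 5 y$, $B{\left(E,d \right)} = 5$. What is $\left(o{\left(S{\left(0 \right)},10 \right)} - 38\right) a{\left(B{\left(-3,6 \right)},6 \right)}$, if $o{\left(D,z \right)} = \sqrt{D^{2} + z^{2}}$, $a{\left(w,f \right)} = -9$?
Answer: $252$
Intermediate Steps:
$\left(o{\left(S{\left(0 \right)},10 \right)} - 38\right) a{\left(B{\left(-3,6 \right)},6 \right)} = \left(\sqrt{\left(5 \cdot 0\right)^{2} + 10^{2}} - 38\right) \left(-9\right) = \left(\sqrt{0^{2} + 100} - 38\right) \left(-9\right) = \left(\sqrt{0 + 100} - 38\right) \left(-9\right) = \left(\sqrt{100} - 38\right) \left(-9\right) = \left(10 - 38\right) \left(-9\right) = \left(-28\right) \left(-9\right) = 252$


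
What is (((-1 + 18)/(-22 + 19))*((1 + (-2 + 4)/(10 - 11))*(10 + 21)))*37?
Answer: 19499/3 ≈ 6499.7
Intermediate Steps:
(((-1 + 18)/(-22 + 19))*((1 + (-2 + 4)/(10 - 11))*(10 + 21)))*37 = ((17/(-3))*((1 + 2/(-1))*31))*37 = ((17*(-1/3))*((1 + 2*(-1))*31))*37 = -17*(1 - 2)*31/3*37 = -(-17)*31/3*37 = -17/3*(-31)*37 = (527/3)*37 = 19499/3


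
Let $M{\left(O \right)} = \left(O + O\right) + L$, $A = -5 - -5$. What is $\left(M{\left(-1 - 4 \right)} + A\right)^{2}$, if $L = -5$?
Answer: $225$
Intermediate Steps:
$A = 0$ ($A = -5 + 5 = 0$)
$M{\left(O \right)} = -5 + 2 O$ ($M{\left(O \right)} = \left(O + O\right) - 5 = 2 O - 5 = -5 + 2 O$)
$\left(M{\left(-1 - 4 \right)} + A\right)^{2} = \left(\left(-5 + 2 \left(-1 - 4\right)\right) + 0\right)^{2} = \left(\left(-5 + 2 \left(-5\right)\right) + 0\right)^{2} = \left(\left(-5 - 10\right) + 0\right)^{2} = \left(-15 + 0\right)^{2} = \left(-15\right)^{2} = 225$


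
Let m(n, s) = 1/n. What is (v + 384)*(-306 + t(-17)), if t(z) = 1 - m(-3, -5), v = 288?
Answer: -204736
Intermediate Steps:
m(n, s) = 1/n
t(z) = 4/3 (t(z) = 1 - 1/(-3) = 1 - 1*(-1/3) = 1 + 1/3 = 4/3)
(v + 384)*(-306 + t(-17)) = (288 + 384)*(-306 + 4/3) = 672*(-914/3) = -204736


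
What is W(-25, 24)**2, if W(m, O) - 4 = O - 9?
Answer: 361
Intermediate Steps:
W(m, O) = -5 + O (W(m, O) = 4 + (O - 9) = 4 + (-9 + O) = -5 + O)
W(-25, 24)**2 = (-5 + 24)**2 = 19**2 = 361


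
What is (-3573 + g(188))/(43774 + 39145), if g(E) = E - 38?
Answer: -3423/82919 ≈ -0.041281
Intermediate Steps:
g(E) = -38 + E
(-3573 + g(188))/(43774 + 39145) = (-3573 + (-38 + 188))/(43774 + 39145) = (-3573 + 150)/82919 = -3423*1/82919 = -3423/82919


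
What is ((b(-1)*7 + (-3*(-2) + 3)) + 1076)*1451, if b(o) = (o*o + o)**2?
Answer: 1574335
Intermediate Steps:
b(o) = (o + o**2)**2 (b(o) = (o**2 + o)**2 = (o + o**2)**2)
((b(-1)*7 + (-3*(-2) + 3)) + 1076)*1451 = ((((-1)**2*(1 - 1)**2)*7 + (-3*(-2) + 3)) + 1076)*1451 = (((1*0**2)*7 + (6 + 3)) + 1076)*1451 = (((1*0)*7 + 9) + 1076)*1451 = ((0*7 + 9) + 1076)*1451 = ((0 + 9) + 1076)*1451 = (9 + 1076)*1451 = 1085*1451 = 1574335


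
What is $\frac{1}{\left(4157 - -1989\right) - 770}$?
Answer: $\frac{1}{5376} \approx 0.00018601$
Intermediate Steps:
$\frac{1}{\left(4157 - -1989\right) - 770} = \frac{1}{\left(4157 + 1989\right) - 770} = \frac{1}{6146 - 770} = \frac{1}{5376}$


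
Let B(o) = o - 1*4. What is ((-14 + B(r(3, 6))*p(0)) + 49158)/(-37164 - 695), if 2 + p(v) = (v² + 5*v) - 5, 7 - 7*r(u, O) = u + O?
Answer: -49174/37859 ≈ -1.2989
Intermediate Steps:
r(u, O) = 1 - O/7 - u/7 (r(u, O) = 1 - (u + O)/7 = 1 - (O + u)/7 = 1 + (-O/7 - u/7) = 1 - O/7 - u/7)
B(o) = -4 + o (B(o) = o - 4 = -4 + o)
p(v) = -7 + v² + 5*v (p(v) = -2 + ((v² + 5*v) - 5) = -2 + (-5 + v² + 5*v) = -7 + v² + 5*v)
((-14 + B(r(3, 6))*p(0)) + 49158)/(-37164 - 695) = ((-14 + (-4 + (1 - ⅐*6 - ⅐*3))*(-7 + 0² + 5*0)) + 49158)/(-37164 - 695) = ((-14 + (-4 + (1 - 6/7 - 3/7))*(-7 + 0 + 0)) + 49158)/(-37859) = ((-14 + (-4 - 2/7)*(-7)) + 49158)*(-1/37859) = ((-14 - 30/7*(-7)) + 49158)*(-1/37859) = ((-14 + 30) + 49158)*(-1/37859) = (16 + 49158)*(-1/37859) = 49174*(-1/37859) = -49174/37859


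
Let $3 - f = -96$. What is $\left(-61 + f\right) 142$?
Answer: $5396$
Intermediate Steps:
$f = 99$ ($f = 3 - -96 = 3 + 96 = 99$)
$\left(-61 + f\right) 142 = \left(-61 + 99\right) 142 = 38 \cdot 142 = 5396$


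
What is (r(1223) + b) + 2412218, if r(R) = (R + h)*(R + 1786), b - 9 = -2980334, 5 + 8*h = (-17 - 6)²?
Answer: 6617979/2 ≈ 3.3090e+6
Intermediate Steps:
h = 131/2 (h = -5/8 + (-17 - 6)²/8 = -5/8 + (⅛)*(-23)² = -5/8 + (⅛)*529 = -5/8 + 529/8 = 131/2 ≈ 65.500)
b = -2980325 (b = 9 - 2980334 = -2980325)
r(R) = (1786 + R)*(131/2 + R) (r(R) = (R + 131/2)*(R + 1786) = (131/2 + R)*(1786 + R) = (1786 + R)*(131/2 + R))
(r(1223) + b) + 2412218 = ((116983 + 1223² + (3703/2)*1223) - 2980325) + 2412218 = ((116983 + 1495729 + 4528769/2) - 2980325) + 2412218 = (7754193/2 - 2980325) + 2412218 = 1793543/2 + 2412218 = 6617979/2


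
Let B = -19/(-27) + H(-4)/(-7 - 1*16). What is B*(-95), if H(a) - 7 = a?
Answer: -33820/621 ≈ -54.461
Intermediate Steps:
H(a) = 7 + a
B = 356/621 (B = -19/(-27) + (7 - 4)/(-7 - 1*16) = -19*(-1/27) + 3/(-7 - 16) = 19/27 + 3/(-23) = 19/27 + 3*(-1/23) = 19/27 - 3/23 = 356/621 ≈ 0.57327)
B*(-95) = (356/621)*(-95) = -33820/621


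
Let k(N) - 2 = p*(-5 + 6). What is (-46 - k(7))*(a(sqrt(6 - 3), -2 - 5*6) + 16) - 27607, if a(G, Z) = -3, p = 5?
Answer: -28296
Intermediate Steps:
k(N) = 7 (k(N) = 2 + 5*(-5 + 6) = 2 + 5*1 = 2 + 5 = 7)
(-46 - k(7))*(a(sqrt(6 - 3), -2 - 5*6) + 16) - 27607 = (-46 - 1*7)*(-3 + 16) - 27607 = (-46 - 7)*13 - 27607 = -53*13 - 27607 = -689 - 27607 = -28296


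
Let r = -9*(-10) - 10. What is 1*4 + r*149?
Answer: 11924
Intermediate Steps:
r = 80 (r = 90 - 10 = 80)
1*4 + r*149 = 1*4 + 80*149 = 4 + 11920 = 11924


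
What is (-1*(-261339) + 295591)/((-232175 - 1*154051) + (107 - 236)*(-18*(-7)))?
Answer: -55693/40248 ≈ -1.3837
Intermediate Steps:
(-1*(-261339) + 295591)/((-232175 - 1*154051) + (107 - 236)*(-18*(-7))) = (261339 + 295591)/((-232175 - 154051) - 129*126) = 556930/(-386226 - 16254) = 556930/(-402480) = 556930*(-1/402480) = -55693/40248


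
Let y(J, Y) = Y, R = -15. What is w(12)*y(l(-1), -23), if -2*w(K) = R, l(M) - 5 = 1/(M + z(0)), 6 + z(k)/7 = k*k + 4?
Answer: -345/2 ≈ -172.50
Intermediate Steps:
z(k) = -14 + 7*k**2 (z(k) = -42 + 7*(k*k + 4) = -42 + 7*(k**2 + 4) = -42 + 7*(4 + k**2) = -42 + (28 + 7*k**2) = -14 + 7*k**2)
l(M) = 5 + 1/(-14 + M) (l(M) = 5 + 1/(M + (-14 + 7*0**2)) = 5 + 1/(M + (-14 + 7*0)) = 5 + 1/(M + (-14 + 0)) = 5 + 1/(M - 14) = 5 + 1/(-14 + M))
w(K) = 15/2 (w(K) = -1/2*(-15) = 15/2)
w(12)*y(l(-1), -23) = (15/2)*(-23) = -345/2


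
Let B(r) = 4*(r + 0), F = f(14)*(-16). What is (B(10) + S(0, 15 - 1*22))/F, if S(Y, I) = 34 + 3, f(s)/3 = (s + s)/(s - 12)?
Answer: -11/96 ≈ -0.11458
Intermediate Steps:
f(s) = 6*s/(-12 + s) (f(s) = 3*((s + s)/(s - 12)) = 3*((2*s)/(-12 + s)) = 3*(2*s/(-12 + s)) = 6*s/(-12 + s))
F = -672 (F = (6*14/(-12 + 14))*(-16) = (6*14/2)*(-16) = (6*14*(½))*(-16) = 42*(-16) = -672)
B(r) = 4*r
S(Y, I) = 37
(B(10) + S(0, 15 - 1*22))/F = (4*10 + 37)/(-672) = (40 + 37)*(-1/672) = 77*(-1/672) = -11/96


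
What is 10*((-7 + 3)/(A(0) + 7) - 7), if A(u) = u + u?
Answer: -530/7 ≈ -75.714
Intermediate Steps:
A(u) = 2*u
10*((-7 + 3)/(A(0) + 7) - 7) = 10*((-7 + 3)/(2*0 + 7) - 7) = 10*(-4/(0 + 7) - 7) = 10*(-4/7 - 7) = 10*(-53/7) = -530/7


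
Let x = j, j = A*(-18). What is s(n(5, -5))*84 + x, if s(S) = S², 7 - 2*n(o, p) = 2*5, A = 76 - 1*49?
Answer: -297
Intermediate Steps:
A = 27 (A = 76 - 49 = 27)
n(o, p) = -3/2 (n(o, p) = 7/2 - 5 = -3/2)
j = -486 (j = 27*(-18) = -486)
x = -486
s(n(5, -5))*84 + x = (-3/2)²*84 - 486 = (9/4)*84 - 486 = 189 - 486 = -297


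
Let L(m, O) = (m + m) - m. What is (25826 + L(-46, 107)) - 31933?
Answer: -6153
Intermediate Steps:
L(m, O) = m (L(m, O) = 2*m - m = m)
(25826 + L(-46, 107)) - 31933 = (25826 - 46) - 31933 = 25780 - 31933 = -6153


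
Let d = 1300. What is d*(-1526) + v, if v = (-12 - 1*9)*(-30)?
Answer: -1983170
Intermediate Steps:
v = 630 (v = (-12 - 9)*(-30) = -21*(-30) = 630)
d*(-1526) + v = 1300*(-1526) + 630 = -1983800 + 630 = -1983170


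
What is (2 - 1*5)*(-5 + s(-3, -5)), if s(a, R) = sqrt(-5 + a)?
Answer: 15 - 6*I*sqrt(2) ≈ 15.0 - 8.4853*I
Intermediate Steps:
(2 - 1*5)*(-5 + s(-3, -5)) = (2 - 1*5)*(-5 + sqrt(-5 - 3)) = (2 - 5)*(-5 + sqrt(-8)) = -3*(-5 + 2*I*sqrt(2)) = 15 - 6*I*sqrt(2)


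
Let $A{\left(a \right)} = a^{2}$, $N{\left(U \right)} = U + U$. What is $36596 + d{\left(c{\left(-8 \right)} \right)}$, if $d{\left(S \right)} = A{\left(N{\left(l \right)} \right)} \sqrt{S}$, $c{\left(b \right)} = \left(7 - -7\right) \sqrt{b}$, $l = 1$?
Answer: $36596 + 8 \sqrt[4]{-2} \sqrt{7} \approx 36614.0 + 17.798 i$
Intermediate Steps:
$N{\left(U \right)} = 2 U$
$c{\left(b \right)} = 14 \sqrt{b}$ ($c{\left(b \right)} = \left(7 + 7\right) \sqrt{b} = 14 \sqrt{b}$)
$d{\left(S \right)} = 4 \sqrt{S}$ ($d{\left(S \right)} = \left(2 \cdot 1\right)^{2} \sqrt{S} = 2^{2} \sqrt{S} = 4 \sqrt{S}$)
$36596 + d{\left(c{\left(-8 \right)} \right)} = 36596 + 4 \sqrt{14 \sqrt{-8}} = 36596 + 4 \sqrt{14 \cdot 2 i \sqrt{2}} = 36596 + 4 \sqrt{28 i \sqrt{2}} = 36596 + 4 \cdot 2 \sqrt[4]{2} \sqrt{7} \sqrt{i} = 36596 + 8 \sqrt[4]{2} \sqrt{7} \sqrt{i}$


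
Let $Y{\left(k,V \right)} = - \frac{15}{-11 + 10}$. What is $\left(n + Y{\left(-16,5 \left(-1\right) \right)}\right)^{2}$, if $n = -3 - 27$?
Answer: $225$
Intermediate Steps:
$n = -30$ ($n = -3 - 27 = -30$)
$Y{\left(k,V \right)} = 15$ ($Y{\left(k,V \right)} = - \frac{15}{-1} = \left(-15\right) \left(-1\right) = 15$)
$\left(n + Y{\left(-16,5 \left(-1\right) \right)}\right)^{2} = \left(-30 + 15\right)^{2} = \left(-15\right)^{2} = 225$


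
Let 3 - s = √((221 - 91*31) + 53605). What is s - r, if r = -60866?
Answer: 60869 - 101*√5 ≈ 60643.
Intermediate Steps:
s = 3 - 101*√5 (s = 3 - √((221 - 91*31) + 53605) = 3 - √((221 - 2821) + 53605) = 3 - √(-2600 + 53605) = 3 - √51005 = 3 - 101*√5 ≈ -222.84)
s - r = (3 - 101*√5) - 1*(-60866) = (3 - 101*√5) + 60866 = 60869 - 101*√5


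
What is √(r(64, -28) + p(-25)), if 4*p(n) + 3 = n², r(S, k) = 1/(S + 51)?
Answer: √8226410/230 ≈ 12.470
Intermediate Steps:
r(S, k) = 1/(51 + S)
p(n) = -¾ + n²/4
√(r(64, -28) + p(-25)) = √(1/(51 + 64) + (-¾ + (¼)*(-25)²)) = √(1/115 + (-¾ + (¼)*625)) = √(1/115 + (-¾ + 625/4)) = √(1/115 + 311/2) = √(35767/230) = √8226410/230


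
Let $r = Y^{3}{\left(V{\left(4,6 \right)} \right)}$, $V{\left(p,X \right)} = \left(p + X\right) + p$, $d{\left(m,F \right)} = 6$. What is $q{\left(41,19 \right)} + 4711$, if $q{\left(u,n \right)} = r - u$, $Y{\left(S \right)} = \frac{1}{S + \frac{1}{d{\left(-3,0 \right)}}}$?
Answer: $\frac{2867963966}{614125} \approx 4670.0$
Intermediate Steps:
$V{\left(p,X \right)} = X + 2 p$ ($V{\left(p,X \right)} = \left(X + p\right) + p = X + 2 p$)
$Y{\left(S \right)} = \frac{1}{\frac{1}{6} + S}$ ($Y{\left(S \right)} = \frac{1}{S + \frac{1}{6}} = \frac{1}{\frac{1}{6} + S}$)
$r = \frac{216}{614125}$ ($r = \left(\frac{6}{1 + 6 \left(6 + 2 \cdot 4\right)}\right)^{3} = \left(\frac{6}{1 + 6 \left(6 + 8\right)}\right)^{3} = \left(\frac{6}{1 + 6 \cdot 14}\right)^{3} = \left(\frac{6}{1 + 84}\right)^{3} = \left(\frac{6}{85}\right)^{3} = \frac{216}{614125} \approx 0.00035172$)
$q{\left(u,n \right)} = \frac{216}{614125} - u$
$q{\left(41,19 \right)} + 4711 = \left(\frac{216}{614125} - 41\right) + 4711 = - \frac{25178909}{614125} + 4711 = \frac{2867963966}{614125}$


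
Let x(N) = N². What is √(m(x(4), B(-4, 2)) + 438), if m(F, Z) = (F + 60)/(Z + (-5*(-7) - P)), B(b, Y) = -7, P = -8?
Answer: √3961/3 ≈ 20.979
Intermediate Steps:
m(F, Z) = (60 + F)/(43 + Z) (m(F, Z) = (F + 60)/(Z + (-5*(-7) - 1*(-8))) = (60 + F)/(Z + (35 + 8)) = (60 + F)/(Z + 43) = (60 + F)/(43 + Z))
√(m(x(4), B(-4, 2)) + 438) = √((60 + 4²)/(43 - 7) + 438) = √((60 + 16)/36 + 438) = √((1/36)*76 + 438) = √(19/9 + 438) = √(3961/9) = √3961/3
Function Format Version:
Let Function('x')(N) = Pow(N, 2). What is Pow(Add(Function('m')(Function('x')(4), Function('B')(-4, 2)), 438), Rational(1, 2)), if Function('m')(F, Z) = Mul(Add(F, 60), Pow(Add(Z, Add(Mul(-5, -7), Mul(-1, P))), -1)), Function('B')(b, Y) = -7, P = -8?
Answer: Mul(Rational(1, 3), Pow(3961, Rational(1, 2))) ≈ 20.979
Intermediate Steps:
Function('m')(F, Z) = Mul(Pow(Add(43, Z), -1), Add(60, F)) (Function('m')(F, Z) = Mul(Add(F, 60), Pow(Add(Z, Add(Mul(-5, -7), Mul(-1, -8))), -1)) = Mul(Add(60, F), Pow(Add(Z, Add(35, 8)), -1)) = Mul(Add(60, F), Pow(Add(Z, 43), -1)) = Mul(Add(60, F), Pow(Add(43, Z), -1)) = Mul(Pow(Add(43, Z), -1), Add(60, F)))
Pow(Add(Function('m')(Function('x')(4), Function('B')(-4, 2)), 438), Rational(1, 2)) = Pow(Add(Mul(Pow(Add(43, -7), -1), Add(60, Pow(4, 2))), 438), Rational(1, 2)) = Pow(Add(Mul(Pow(36, -1), Add(60, 16)), 438), Rational(1, 2)) = Pow(Add(Mul(Rational(1, 36), 76), 438), Rational(1, 2)) = Pow(Add(Rational(19, 9), 438), Rational(1, 2)) = Pow(Rational(3961, 9), Rational(1, 2)) = Mul(Rational(1, 3), Pow(3961, Rational(1, 2)))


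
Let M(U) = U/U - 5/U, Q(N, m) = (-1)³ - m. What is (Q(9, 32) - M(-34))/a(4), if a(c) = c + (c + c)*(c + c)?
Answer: -1161/2312 ≈ -0.50216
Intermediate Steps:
Q(N, m) = -1 - m
M(U) = 1 - 5/U
a(c) = c + 4*c² (a(c) = c + (2*c)*(2*c) = c + 4*c²)
(Q(9, 32) - M(-34))/a(4) = ((-1 - 1*32) - (-5 - 34)/(-34))/((4*(1 + 4*4))) = ((-1 - 32) - (-1)*(-39)/34)/((4*(1 + 16))) = (-33 - 1*39/34)/((4*17)) = (-33 - 39/34)/68 = -1161/34*1/68 = -1161/2312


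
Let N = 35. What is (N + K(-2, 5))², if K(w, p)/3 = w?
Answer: 841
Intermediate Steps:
K(w, p) = 3*w
(N + K(-2, 5))² = (35 + 3*(-2))² = (35 - 6)² = 29² = 841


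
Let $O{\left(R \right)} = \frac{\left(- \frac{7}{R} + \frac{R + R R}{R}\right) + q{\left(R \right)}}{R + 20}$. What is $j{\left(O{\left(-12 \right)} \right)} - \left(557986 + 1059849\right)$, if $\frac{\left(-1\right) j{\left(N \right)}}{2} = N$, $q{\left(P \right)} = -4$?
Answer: $- \frac{77655907}{48} \approx -1.6178 \cdot 10^{6}$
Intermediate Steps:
$O{\left(R \right)} = \frac{-4 - \frac{7}{R} + \frac{R + R^{2}}{R}}{20 + R}$ ($O{\left(R \right)} = \frac{\left(- \frac{7}{R} + \frac{R + R R}{R}\right) - 4}{R + 20} = \frac{\left(- \frac{7}{R} + \frac{R + R^{2}}{R}\right) - 4}{20 + R} = \frac{-4 - \frac{7}{R} + \frac{R + R^{2}}{R}}{20 + R}$)
$j{\left(N \right)} = - 2 N$
$j{\left(O{\left(-12 \right)} \right)} - \left(557986 + 1059849\right) = - 2 \frac{-7 + \left(-12\right)^{2} - -36}{\left(-12\right) \left(20 - 12\right)} - \left(557986 + 1059849\right) = - 2 \left(- \frac{-7 + 144 + 36}{12 \cdot 8}\right) - 1617835 = - 2 \left(\left(- \frac{1}{12}\right) \frac{1}{8} \cdot 173\right) - 1617835 = \left(-2\right) \left(- \frac{173}{96}\right) - 1617835 = \frac{173}{48} - 1617835 = - \frac{77655907}{48}$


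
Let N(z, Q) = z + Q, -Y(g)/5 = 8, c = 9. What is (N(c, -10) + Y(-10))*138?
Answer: -5658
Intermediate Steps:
Y(g) = -40 (Y(g) = -5*8 = -40)
N(z, Q) = Q + z
(N(c, -10) + Y(-10))*138 = ((-10 + 9) - 40)*138 = (-1 - 40)*138 = -41*138 = -5658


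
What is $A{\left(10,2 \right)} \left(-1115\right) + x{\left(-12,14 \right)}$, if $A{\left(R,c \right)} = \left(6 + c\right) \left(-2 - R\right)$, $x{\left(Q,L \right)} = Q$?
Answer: $107028$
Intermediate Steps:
$A{\left(R,c \right)} = \left(-2 - R\right) \left(6 + c\right)$
$A{\left(10,2 \right)} \left(-1115\right) + x{\left(-12,14 \right)} = \left(-12 - 60 - 4 - 10 \cdot 2\right) \left(-1115\right) - 12 = \left(-12 - 60 - 4 - 20\right) \left(-1115\right) - 12 = \left(-96\right) \left(-1115\right) - 12 = 107040 - 12 = 107028$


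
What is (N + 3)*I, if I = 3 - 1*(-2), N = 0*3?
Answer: 15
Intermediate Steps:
N = 0
I = 5 (I = 3 + 2 = 5)
(N + 3)*I = (0 + 3)*5 = 3*5 = 15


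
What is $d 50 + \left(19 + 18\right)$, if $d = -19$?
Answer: $-913$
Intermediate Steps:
$d 50 + \left(19 + 18\right) = \left(-19\right) 50 + \left(19 + 18\right) = -950 + 37 = -913$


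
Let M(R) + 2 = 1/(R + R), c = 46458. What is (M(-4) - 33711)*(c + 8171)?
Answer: -14733714445/8 ≈ -1.8417e+9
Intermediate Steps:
M(R) = -2 + 1/(2*R) (M(R) = -2 + 1/(R + R) = -2 + 1/(2*R))
(M(-4) - 33711)*(c + 8171) = ((-2 + (½)/(-4)) - 33711)*(46458 + 8171) = ((-2 + (½)*(-¼)) - 33711)*54629 = ((-2 - ⅛) - 33711)*54629 = (-17/8 - 33711)*54629 = -269705/8*54629 = -14733714445/8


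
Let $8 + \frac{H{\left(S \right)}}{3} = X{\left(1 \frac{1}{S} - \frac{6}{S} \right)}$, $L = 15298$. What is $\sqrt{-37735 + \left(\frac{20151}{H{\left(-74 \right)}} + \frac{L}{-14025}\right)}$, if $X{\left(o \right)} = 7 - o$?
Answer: $\frac{i \sqrt{2161964300021823}}{221595} \approx 209.83 i$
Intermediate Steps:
$H{\left(S \right)} = -3 + \frac{15}{S}$ ($H{\left(S \right)} = -24 + 3 \left(7 - \left(1 \frac{1}{S} - \frac{6}{S}\right)\right) = -24 + 3 \left(7 - \left(\frac{1}{S} - \frac{6}{S}\right)\right) = -24 + 3 \left(7 - - \frac{5}{S}\right) = -24 + 3 \left(7 + \frac{5}{S}\right) = -24 + \left(21 + \frac{15}{S}\right) = -3 + \frac{15}{S}$)
$\sqrt{-37735 + \left(\frac{20151}{H{\left(-74 \right)}} + \frac{L}{-14025}\right)} = \sqrt{-37735 + \left(\frac{20151}{-3 + \frac{15}{-74}} + \frac{15298}{-14025}\right)} = \sqrt{-37735 + \left(\frac{20151}{-3 + 15 \left(- \frac{1}{74}\right)} + 15298 \left(- \frac{1}{14025}\right)\right)} = \sqrt{-37735 + \left(\frac{20151}{-3 - \frac{15}{74}} - \frac{15298}{14025}\right)} = \sqrt{-37735 + \left(\frac{20151}{- \frac{237}{74}} - \frac{15298}{14025}\right)} = \sqrt{-37735 + \left(20151 \left(- \frac{74}{237}\right) - \frac{15298}{14025}\right)} = \sqrt{-37735 - \frac{6972446992}{1107975}} = \sqrt{- \frac{48781883617}{1107975}} = \frac{i \sqrt{2161964300021823}}{221595}$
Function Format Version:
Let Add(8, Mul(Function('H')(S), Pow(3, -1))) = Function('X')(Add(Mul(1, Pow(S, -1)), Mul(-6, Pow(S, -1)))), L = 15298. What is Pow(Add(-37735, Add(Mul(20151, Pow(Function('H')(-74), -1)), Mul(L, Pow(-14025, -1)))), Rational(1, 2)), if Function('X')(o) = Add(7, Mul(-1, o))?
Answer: Mul(Rational(1, 221595), I, Pow(2161964300021823, Rational(1, 2))) ≈ Mul(209.83, I)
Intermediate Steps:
Function('H')(S) = Add(-3, Mul(15, Pow(S, -1))) (Function('H')(S) = Add(-24, Mul(3, Add(7, Mul(-1, Add(Mul(1, Pow(S, -1)), Mul(-6, Pow(S, -1))))))) = Add(-24, Mul(3, Add(7, Mul(-1, Add(Pow(S, -1), Mul(-6, Pow(S, -1))))))) = Add(-24, Mul(3, Add(7, Mul(-1, Mul(-5, Pow(S, -1)))))) = Add(-24, Mul(3, Add(7, Mul(5, Pow(S, -1))))) = Add(-24, Add(21, Mul(15, Pow(S, -1)))) = Add(-3, Mul(15, Pow(S, -1))))
Pow(Add(-37735, Add(Mul(20151, Pow(Function('H')(-74), -1)), Mul(L, Pow(-14025, -1)))), Rational(1, 2)) = Pow(Add(-37735, Add(Mul(20151, Pow(Add(-3, Mul(15, Pow(-74, -1))), -1)), Mul(15298, Pow(-14025, -1)))), Rational(1, 2)) = Pow(Add(-37735, Add(Mul(20151, Pow(Add(-3, Mul(15, Rational(-1, 74))), -1)), Mul(15298, Rational(-1, 14025)))), Rational(1, 2)) = Pow(Add(-37735, Add(Mul(20151, Pow(Add(-3, Rational(-15, 74)), -1)), Rational(-15298, 14025))), Rational(1, 2)) = Pow(Add(-37735, Add(Mul(20151, Pow(Rational(-237, 74), -1)), Rational(-15298, 14025))), Rational(1, 2)) = Pow(Add(-37735, Add(Mul(20151, Rational(-74, 237)), Rational(-15298, 14025))), Rational(1, 2)) = Pow(Add(-37735, Add(Rational(-497058, 79), Rational(-15298, 14025))), Rational(1, 2)) = Pow(Add(-37735, Rational(-6972446992, 1107975)), Rational(1, 2)) = Pow(Rational(-48781883617, 1107975), Rational(1, 2)) = Mul(Rational(1, 221595), I, Pow(2161964300021823, Rational(1, 2)))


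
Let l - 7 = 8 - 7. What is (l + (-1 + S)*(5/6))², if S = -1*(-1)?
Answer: 64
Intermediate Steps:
S = 1
l = 8 (l = 7 + (8 - 7) = 7 + 1 = 8)
(l + (-1 + S)*(5/6))² = (8 + (-1 + 1)*(5/6))² = (8 + 0*(5*(⅙)))² = (8 + 0*(⅚))² = (8 + 0)² = 8² = 64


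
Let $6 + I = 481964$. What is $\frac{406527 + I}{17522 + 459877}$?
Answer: $\frac{68345}{36723} \approx 1.8611$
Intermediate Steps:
$I = 481958$ ($I = -6 + 481964 = 481958$)
$\frac{406527 + I}{17522 + 459877} = \frac{406527 + 481958}{17522 + 459877} = \frac{888485}{477399} = 888485 \cdot \frac{1}{477399} = \frac{68345}{36723}$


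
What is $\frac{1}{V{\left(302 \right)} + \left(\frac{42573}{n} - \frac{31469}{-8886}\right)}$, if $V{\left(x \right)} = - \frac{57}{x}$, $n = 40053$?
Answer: $\frac{8957092443}{39550833247} \approx 0.22647$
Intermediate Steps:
$\frac{1}{V{\left(302 \right)} + \left(\frac{42573}{n} - \frac{31469}{-8886}\right)} = \frac{1}{- \frac{57}{302} + \left(\frac{42573}{40053} - \frac{31469}{-8886}\right)} = \frac{1}{\left(-57\right) \frac{1}{302} + \left(42573 \cdot \frac{1}{40053} - - \frac{31469}{8886}\right)} = \frac{1}{- \frac{57}{302} + \left(\frac{14191}{13351} + \frac{31469}{8886}\right)} = \frac{1}{- \frac{57}{302} + \frac{546243845}{118636986}} = \frac{1}{\frac{39550833247}{8957092443}} = \frac{8957092443}{39550833247}$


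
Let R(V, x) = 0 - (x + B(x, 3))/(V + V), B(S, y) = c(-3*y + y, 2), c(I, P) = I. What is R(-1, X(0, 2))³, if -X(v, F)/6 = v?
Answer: -27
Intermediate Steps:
B(S, y) = -2*y (B(S, y) = -3*y + y = -2*y)
X(v, F) = -6*v
R(V, x) = -(-6 + x)/(2*V) (R(V, x) = 0 - (x - 2*3)/(V + V) = 0 - (x - 6)/(2*V) = 0 - (-6 + x)*1/(2*V) = 0 - (-6 + x)/(2*V) = -(-6 + x)/(2*V))
R(-1, X(0, 2))³ = ((½)*(6 - (-6)*0)/(-1))³ = ((½)*(-1)*(6 - 1*0))³ = ((½)*(-1)*(6 + 0))³ = ((½)*(-1)*6)³ = (-3)³ = -27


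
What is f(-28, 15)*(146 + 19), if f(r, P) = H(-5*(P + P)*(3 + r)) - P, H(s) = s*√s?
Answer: -2475 + 15468750*√6 ≈ 3.7888e+7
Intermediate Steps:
H(s) = s^(3/2)
f(r, P) = -P + 10*√10*(-P*(3 + r))^(3/2) (f(r, P) = (-5*(P + P)*(3 + r))^(3/2) - P = (-5*2*P*(3 + r))^(3/2) - P = (-10*P*(3 + r))^(3/2) - P = 10*√10*(-P*(3 + r))^(3/2) - P = -P + 10*√10*(-P*(3 + r))^(3/2))
f(-28, 15)*(146 + 19) = (-1*15 + 10*√10*(-1*15*(3 - 28))^(3/2))*(146 + 19) = (-15 + 10*√10*(-1*15*(-25))^(3/2))*165 = (-15 + 10*√10*375^(3/2))*165 = (-15 + 10*√10*(1875*√15))*165 = (-15 + 93750*√6)*165 = -2475 + 15468750*√6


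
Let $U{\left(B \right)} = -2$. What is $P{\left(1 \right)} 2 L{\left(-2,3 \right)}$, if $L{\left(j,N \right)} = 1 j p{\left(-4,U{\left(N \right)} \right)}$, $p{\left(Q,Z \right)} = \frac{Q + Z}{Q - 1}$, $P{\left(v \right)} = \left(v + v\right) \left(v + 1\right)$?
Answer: $- \frac{96}{5} \approx -19.2$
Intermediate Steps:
$P{\left(v \right)} = 2 v \left(1 + v\right)$
$p{\left(Q,Z \right)} = \frac{Q + Z}{-1 + Q}$
$L{\left(j,N \right)} = \frac{6 j}{5}$ ($L{\left(j,N \right)} = 1 j \frac{-4 - 2}{-1 - 4} = j \frac{1}{-5} \left(-6\right) = j \left(\left(- \frac{1}{5}\right) \left(-6\right)\right) = j \frac{6}{5} = \frac{6 j}{5}$)
$P{\left(1 \right)} 2 L{\left(-2,3 \right)} = 2 \cdot 1 \left(1 + 1\right) 2 \cdot \frac{6}{5} \left(-2\right) = 2 \cdot 1 \cdot 2 \cdot 2 \left(- \frac{12}{5}\right) = 4 \cdot 2 \left(- \frac{12}{5}\right) = 8 \left(- \frac{12}{5}\right) = - \frac{96}{5}$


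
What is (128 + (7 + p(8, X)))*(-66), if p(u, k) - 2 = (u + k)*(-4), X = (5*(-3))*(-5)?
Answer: 12870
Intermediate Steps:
X = 75 (X = -15*(-5) = 75)
p(u, k) = 2 - 4*k - 4*u (p(u, k) = 2 + (u + k)*(-4) = 2 + (k + u)*(-4) = 2 + (-4*k - 4*u) = 2 - 4*k - 4*u)
(128 + (7 + p(8, X)))*(-66) = (128 + (7 + (2 - 4*75 - 4*8)))*(-66) = (128 + (7 + (2 - 300 - 32)))*(-66) = (128 + (7 - 330))*(-66) = (128 - 323)*(-66) = -195*(-66) = 12870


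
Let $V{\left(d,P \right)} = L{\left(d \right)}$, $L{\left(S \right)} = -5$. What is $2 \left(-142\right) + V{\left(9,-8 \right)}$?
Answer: $-289$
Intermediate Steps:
$V{\left(d,P \right)} = -5$
$2 \left(-142\right) + V{\left(9,-8 \right)} = 2 \left(-142\right) - 5 = -284 - 5 = -289$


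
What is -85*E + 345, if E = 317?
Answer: -26600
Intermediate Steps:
-85*E + 345 = -85*317 + 345 = -26945 + 345 = -26600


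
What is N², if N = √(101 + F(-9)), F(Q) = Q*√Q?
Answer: 101 - 27*I ≈ 101.0 - 27.0*I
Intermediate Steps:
F(Q) = Q^(3/2)
N = √(101 - 27*I) (N = √(101 + (-9)^(3/2)) = √(101 - 27*I) ≈ 10.138 - 1.3317*I)
N² = (√(101 - 27*I))² = 101 - 27*I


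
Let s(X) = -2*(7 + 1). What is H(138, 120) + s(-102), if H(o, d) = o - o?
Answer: -16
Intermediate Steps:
H(o, d) = 0
s(X) = -16 (s(X) = -2*8 = -16)
H(138, 120) + s(-102) = 0 - 16 = -16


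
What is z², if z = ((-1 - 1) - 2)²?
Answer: 256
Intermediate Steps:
z = 16 (z = (-2 - 2)² = (-4)² = 16)
z² = 16² = 256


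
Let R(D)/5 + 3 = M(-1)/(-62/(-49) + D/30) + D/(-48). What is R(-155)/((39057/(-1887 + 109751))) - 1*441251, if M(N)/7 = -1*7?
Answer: -118556509954199/268790274 ≈ -4.4107e+5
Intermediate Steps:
M(N) = -49 (M(N) = 7*(-1*7) = 7*(-7) = -49)
R(D) = -15 - 245/(62/49 + D/30) - 5*D/48 (R(D) = -15 + 5*(-49/(-62/(-49) + D/30) + D/(-48)) = -15 + 5*(-49/(-62*(-1/49) + D*(1/30)) + D*(-1/48)) = -15 + 5*(-49/(62/49 + D/30) - D/48) = -15 + (-245/(62/49 + D/30) - 5*D/48) = -15 - 245/(62/49 + D/30) - 5*D/48)
R(-155)/((39057/(-1887 + 109751))) - 1*441251 = (5*(-3725280 - 8916*(-155) - 49*(-155)²)/(48*(1860 + 49*(-155))))/((39057/(-1887 + 109751))) - 1*441251 = (5*(-3725280 + 1381980 - 49*24025)/(48*(1860 - 7595)))/((39057/107864)) - 441251 = ((5/48)*(-3725280 + 1381980 - 1177225)/(-5735))/((39057*(1/107864))) - 441251 = ((5/48)*(-1/5735)*(-3520525))/(39057/107864) - 441251 = (3520525/55056)*(107864/39057) - 441251 = 47467238575/268790274 - 441251 = -118556509954199/268790274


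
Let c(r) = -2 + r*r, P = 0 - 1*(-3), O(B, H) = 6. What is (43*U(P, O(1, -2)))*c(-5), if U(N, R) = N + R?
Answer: 8901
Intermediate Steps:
P = 3 (P = 0 + 3 = 3)
c(r) = -2 + r²
(43*U(P, O(1, -2)))*c(-5) = (43*(3 + 6))*(-2 + (-5)²) = (43*9)*(-2 + 25) = 387*23 = 8901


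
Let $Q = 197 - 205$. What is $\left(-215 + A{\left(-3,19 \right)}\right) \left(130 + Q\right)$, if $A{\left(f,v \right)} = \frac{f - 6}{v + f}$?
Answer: $- \frac{210389}{8} \approx -26299.0$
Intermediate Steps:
$A{\left(f,v \right)} = \frac{-6 + f}{f + v}$
$Q = -8$ ($Q = 197 - 205 = -8$)
$\left(-215 + A{\left(-3,19 \right)}\right) \left(130 + Q\right) = \left(-215 + \frac{-6 - 3}{-3 + 19}\right) \left(130 - 8\right) = \left(-215 + \frac{1}{16} \left(-9\right)\right) 122 = \left(-215 - \frac{9}{16}\right) 122 = \left(- \frac{3449}{16}\right) 122 = - \frac{210389}{8}$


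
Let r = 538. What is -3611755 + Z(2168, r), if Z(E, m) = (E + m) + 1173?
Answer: -3607876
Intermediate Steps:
Z(E, m) = 1173 + E + m
-3611755 + Z(2168, r) = -3611755 + (1173 + 2168 + 538) = -3611755 + 3879 = -3607876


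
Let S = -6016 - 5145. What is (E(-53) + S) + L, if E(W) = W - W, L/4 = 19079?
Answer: 65155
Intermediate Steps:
L = 76316 (L = 4*19079 = 76316)
E(W) = 0
S = -11161
(E(-53) + S) + L = (0 - 11161) + 76316 = -11161 + 76316 = 65155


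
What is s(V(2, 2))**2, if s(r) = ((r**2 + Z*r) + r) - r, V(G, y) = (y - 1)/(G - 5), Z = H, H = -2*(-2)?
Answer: 121/81 ≈ 1.4938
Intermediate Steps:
H = 4
Z = 4
V(G, y) = (-1 + y)/(-5 + G)
s(r) = r**2 + 4*r (s(r) = ((r**2 + 4*r) + r) - r = (r**2 + 5*r) - r = r**2 + 4*r)
s(V(2, 2))**2 = (((-1 + 2)/(-5 + 2))*(4 + (-1 + 2)/(-5 + 2)))**2 = ((1/(-3))*(4 + 1/(-3)))**2 = ((-1/3*1)*(4 - 1/3*1))**2 = (-(4 - 1/3)/3)**2 = (-1/3*11/3)**2 = (-11/9)**2 = 121/81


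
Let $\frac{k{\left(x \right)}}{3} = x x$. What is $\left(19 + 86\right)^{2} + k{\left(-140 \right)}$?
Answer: $69825$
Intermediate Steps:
$k{\left(x \right)} = 3 x^{2}$ ($k{\left(x \right)} = 3 x x = 3 x^{2}$)
$\left(19 + 86\right)^{2} + k{\left(-140 \right)} = \left(19 + 86\right)^{2} + 3 \left(-140\right)^{2} = 105^{2} + 3 \cdot 19600 = 11025 + 58800 = 69825$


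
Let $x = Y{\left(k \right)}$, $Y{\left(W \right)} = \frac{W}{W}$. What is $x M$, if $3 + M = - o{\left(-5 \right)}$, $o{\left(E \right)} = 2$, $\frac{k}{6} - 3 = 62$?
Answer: $-5$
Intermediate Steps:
$k = 390$ ($k = 18 + 6 \cdot 62 = 18 + 372 = 390$)
$Y{\left(W \right)} = 1$
$M = -5$ ($M = -3 - 2 = -5$)
$x = 1$
$x M = 1 \left(-5\right) = -5$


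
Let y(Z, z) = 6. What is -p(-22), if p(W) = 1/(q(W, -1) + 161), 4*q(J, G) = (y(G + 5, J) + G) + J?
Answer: -4/627 ≈ -0.0063796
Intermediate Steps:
q(J, G) = 3/2 + G/4 + J/4 (q(J, G) = ((6 + G) + J)/4 = (6 + G + J)/4 = 3/2 + G/4 + J/4)
p(W) = 1/(649/4 + W/4) (p(W) = 1/((3/2 + (¼)*(-1) + W/4) + 161) = 1/((3/2 - ¼ + W/4) + 161) = 1/((5/4 + W/4) + 161) = 1/(649/4 + W/4))
-p(-22) = -4/(649 - 22) = -4/627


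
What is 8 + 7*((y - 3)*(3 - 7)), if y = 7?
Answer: -104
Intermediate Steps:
8 + 7*((y - 3)*(3 - 7)) = 8 + 7*((7 - 3)*(3 - 7)) = 8 + 7*(4*(-4)) = 8 + 7*(-16) = 8 - 112 = -104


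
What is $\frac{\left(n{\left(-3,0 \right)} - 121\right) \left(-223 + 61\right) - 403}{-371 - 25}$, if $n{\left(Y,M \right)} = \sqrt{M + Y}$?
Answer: $- \frac{19199}{396} + \frac{9 i \sqrt{3}}{22} \approx -48.482 + 0.70857 i$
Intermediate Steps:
$\frac{\left(n{\left(-3,0 \right)} - 121\right) \left(-223 + 61\right) - 403}{-371 - 25} = \frac{\left(\sqrt{0 - 3} - 121\right) \left(-223 + 61\right) - 403}{-371 - 25} = \frac{\left(\sqrt{-3} - 121\right) \left(-162\right) - 403}{-396} = \left(\left(i \sqrt{3} - 121\right) \left(-162\right) - 403\right) \left(- \frac{1}{396}\right) = \left(\left(-121 + i \sqrt{3}\right) \left(-162\right) - 403\right) \left(- \frac{1}{396}\right) = \left(\left(19602 - 162 i \sqrt{3}\right) - 403\right) \left(- \frac{1}{396}\right) = \left(19199 - 162 i \sqrt{3}\right) \left(- \frac{1}{396}\right) = - \frac{19199}{396} + \frac{9 i \sqrt{3}}{22}$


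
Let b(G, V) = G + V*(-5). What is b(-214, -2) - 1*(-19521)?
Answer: 19317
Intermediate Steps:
b(G, V) = G - 5*V
b(-214, -2) - 1*(-19521) = (-214 - 5*(-2)) - 1*(-19521) = (-214 + 10) + 19521 = -204 + 19521 = 19317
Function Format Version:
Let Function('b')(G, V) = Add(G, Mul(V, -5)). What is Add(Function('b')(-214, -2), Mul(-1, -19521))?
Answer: 19317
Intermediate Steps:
Function('b')(G, V) = Add(G, Mul(-5, V))
Add(Function('b')(-214, -2), Mul(-1, -19521)) = Add(Add(-214, Mul(-5, -2)), Mul(-1, -19521)) = Add(Add(-214, 10), 19521) = Add(-204, 19521) = 19317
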